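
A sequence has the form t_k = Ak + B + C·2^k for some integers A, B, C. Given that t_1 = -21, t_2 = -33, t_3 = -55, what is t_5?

At k = 1, 2, 3: A + B + 2C = -21; 2A + B + 4C = -33; 3A + B + 8C = -55.
Subtracting the first from the second: A + 2C = -12.
Subtracting the second from the third: A + 4C = -22.
Solving: C = -5, A = -2, then B = -9.
Hence t_5 = -2·5 + (-9) + (-5)·32 = -179.

-179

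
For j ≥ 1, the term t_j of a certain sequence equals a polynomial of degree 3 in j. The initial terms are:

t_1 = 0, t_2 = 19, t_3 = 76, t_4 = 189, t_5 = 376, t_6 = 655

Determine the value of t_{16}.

1st diffs: 19, 57, 113, 187, 279.
2nd diffs: 38, 56, 74, 92.
3rd diffs: 18, 18, 18 (constant).
Newton forward-difference form: t_j = 19·C(j-1,1) + 38·C(j-1,2) + 18·C(j-1,3).
At j = 16: j-1 = 15, so t_{16} = 285 + 3990 + 8190 = 12465.

12465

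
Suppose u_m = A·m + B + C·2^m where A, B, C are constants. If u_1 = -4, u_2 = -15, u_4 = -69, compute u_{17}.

At m = 1, 2, 4: A + B + 2C = -4; 2A + B + 4C = -15; 4A + B + 16C = -69.
Subtracting the first from the second: A + 2C = -11.
Subtracting the second from the third: 2A + 12C = -54.
Solving: C = -4, A = -3, then B = 7.
So u_m = -3·m + 7 + (-4)·2^m; at m=17 this is -524332.

-524332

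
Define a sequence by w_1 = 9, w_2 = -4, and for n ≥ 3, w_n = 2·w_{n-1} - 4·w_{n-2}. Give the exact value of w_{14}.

-16384

w_3 = -44  w_4 = -72  w_5 = 32  …  w_{11} = 2048  w_{12} = 22528  w_{13} = 36864  w_{14} = -16384.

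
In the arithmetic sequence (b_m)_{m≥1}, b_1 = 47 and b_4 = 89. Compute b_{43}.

635

Common difference d = (89 - 47) / (4 - 1) = 14.
b_m = 47 + (m - 1)·14.
b_{43} = 47 + 42·14 = 635.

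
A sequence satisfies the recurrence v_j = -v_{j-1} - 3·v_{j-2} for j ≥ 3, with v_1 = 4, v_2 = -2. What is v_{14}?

Compute successive terms:
v_3 = -10, v_4 = 16, v_5 = 14, …, v_{11} = 950, v_{12} = -134, v_{13} = -2716, v_{14} = 3118.

3118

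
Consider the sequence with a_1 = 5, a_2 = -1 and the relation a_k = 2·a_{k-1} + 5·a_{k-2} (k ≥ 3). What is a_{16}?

a_3 = 23  a_4 = 41  a_5 = 197  …  a_{13} = 3619877  a_{14} = 12485159  a_{15} = 43069703  a_{16} = 148565201.

148565201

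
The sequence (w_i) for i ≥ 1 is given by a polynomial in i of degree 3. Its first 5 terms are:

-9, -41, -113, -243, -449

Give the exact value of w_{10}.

-3249

1st diffs: -32, -72, -130, -206.
2nd diffs: -40, -58, -76.
3rd diffs: -18, -18 (constant).
Newton forward-difference form: w_i = -9 + (-32)·C(i-1,1) + (-40)·C(i-1,2) + (-18)·C(i-1,3).
At i = 10: i-1 = 9, so w_{10} = -9 - 288 - 1440 - 1512 = -3249.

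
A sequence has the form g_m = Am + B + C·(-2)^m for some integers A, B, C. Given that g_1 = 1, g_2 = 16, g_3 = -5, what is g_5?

-47

At m = 1, 2, 3: A + B - 2C = 1; 2A + B + 4C = 16; 3A + B - 8C = -5.
Subtracting the first from the second: A + 6C = 15.
Subtracting the second from the third: A - 12C = -21.
Solving: C = 2, A = 3, then B = 2.
Therefore g_5 = 15 + 2 + 2·(-32) = -47.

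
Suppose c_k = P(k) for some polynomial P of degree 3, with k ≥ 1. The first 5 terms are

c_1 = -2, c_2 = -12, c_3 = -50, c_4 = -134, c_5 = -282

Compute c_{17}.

-13602

1st diffs: -10, -38, -84, -148.
2nd diffs: -28, -46, -64.
3rd diffs: -18, -18 (constant).
So c_k = -3k^3 + 4k^2 - k - 2.
Evaluating at k = 17 gives c_{17} = -13602.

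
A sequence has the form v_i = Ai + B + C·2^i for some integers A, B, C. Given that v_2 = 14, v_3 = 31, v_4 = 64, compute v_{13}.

32777

Plug in i = 2, 3, 4: 2A + B + 4C = 14; 3A + B + 8C = 31; 4A + B + 16C = 64.
Subtracting the first from the second: A + 4C = 17.
Subtracting the second from the third: A + 8C = 33.
Solving: C = 4, A = 1, then B = -4.
So v_i = 1·i + (-4) + 4·2^i; at i=13 this is 32777.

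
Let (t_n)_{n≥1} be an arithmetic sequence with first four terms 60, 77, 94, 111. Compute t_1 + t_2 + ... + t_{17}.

3332

Common difference d = 17.
t_n = 60 + (n - 1)·17.
t_{17} = 332; S = 17·(60 + 332)/2 = 3332.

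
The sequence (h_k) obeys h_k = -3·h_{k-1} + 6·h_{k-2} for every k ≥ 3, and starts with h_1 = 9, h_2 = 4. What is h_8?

h_3 = 42, h_4 = -102, h_5 = 558, h_6 = -2286, h_7 = 10206, h_8 = -44334.

-44334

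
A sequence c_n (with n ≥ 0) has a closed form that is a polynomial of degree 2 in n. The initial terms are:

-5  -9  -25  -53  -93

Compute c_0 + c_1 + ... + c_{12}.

1st diffs: -4, -16, -28, -40.
2nd diffs: -12, -12, -12 (constant).
Newton forward-difference form: c_n = -5 + (-4)·C(n,1) + (-12)·C(n,2).
Continuing: …, -145, -209, -285, -373, …, c_{12} = -845.
Summing n = 0..12 (13 terms) gives -3809.

-3809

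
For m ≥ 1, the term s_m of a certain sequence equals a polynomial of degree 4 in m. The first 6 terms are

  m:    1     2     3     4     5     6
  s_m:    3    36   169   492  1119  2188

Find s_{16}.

1st diffs: 33, 133, 323, 627, 1069.
2nd diffs: 100, 190, 304, 442.
3rd diffs: 90, 114, 138.
4th diffs: 24, 24 (constant).
Newton forward-difference form: s_m = 3 + 33·C(m-1,1) + 100·C(m-1,2) + 90·C(m-1,3) + 24·C(m-1,4).
At m = 16: m-1 = 15, so s_{16} = 3 + 495 + 10500 + 40950 + 32760 = 84708.

84708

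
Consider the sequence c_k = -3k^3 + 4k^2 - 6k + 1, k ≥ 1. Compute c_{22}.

-30139

c_{22} = -3·22^3 + 4·22^2 - 6·22 + 1 = -30139.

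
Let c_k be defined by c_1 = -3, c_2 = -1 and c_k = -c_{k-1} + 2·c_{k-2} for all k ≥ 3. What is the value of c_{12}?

Step forward from the initial values:
c_3 = -5, c_4 = 3, c_5 = -13, c_6 = 19, c_7 = -45, c_8 = 83, c_9 = -173, c_{10} = 339, c_{11} = -685, c_{12} = 1363.
(Characteristic roots are 1 and -2.)

1363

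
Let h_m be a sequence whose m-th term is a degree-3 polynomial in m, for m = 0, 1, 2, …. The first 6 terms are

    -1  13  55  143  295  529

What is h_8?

1st diffs: 14, 42, 88, 152, 234.
2nd diffs: 28, 46, 64, 82.
3rd diffs: 18, 18, 18 (constant).
Newton forward-difference form: h_m = -1 + 14·C(m,1) + 28·C(m,2) + 18·C(m,3).
At m = 8: m = 8, so h_8 = -1 + 112 + 784 + 1008 = 1903.

1903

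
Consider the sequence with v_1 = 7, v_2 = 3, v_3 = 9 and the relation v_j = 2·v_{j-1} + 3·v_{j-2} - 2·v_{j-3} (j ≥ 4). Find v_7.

345

v_4 = 13;  v_5 = 47;  v_6 = 115;  v_7 = 345.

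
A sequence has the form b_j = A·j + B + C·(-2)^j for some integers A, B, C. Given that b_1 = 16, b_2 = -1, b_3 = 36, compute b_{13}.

Plug in j = 1, 2, 3: A + B - 2C = 16; 2A + B + 4C = -1; 3A + B - 8C = 36.
Subtracting the first from the second: A + 6C = -17.
Subtracting the second from the third: A - 12C = 37.
Solving: C = -3, A = 1, then B = 9.
So b_j = 1·j + 9 + (-3)·(-2)^j; at j=13 this is 24598.

24598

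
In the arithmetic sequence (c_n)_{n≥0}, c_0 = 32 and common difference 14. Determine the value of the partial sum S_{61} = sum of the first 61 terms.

27572

c_n = 32 + (n - 0)·14.
c_{60} = 872; S = 61·(32 + 872)/2 = 27572.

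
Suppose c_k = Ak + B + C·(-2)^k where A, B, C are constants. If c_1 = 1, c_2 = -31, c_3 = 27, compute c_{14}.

-81955

The three given values yield: A + B - 2C = 1; 2A + B + 4C = -31; 3A + B - 8C = 27.
Subtracting the first from the second: A + 6C = -32.
Subtracting the second from the third: A - 12C = 58.
Solving: C = -5, A = -2, then B = -7.
So c_k = -2·k + (-7) + (-5)·(-2)^k; at k=14 this is -81955.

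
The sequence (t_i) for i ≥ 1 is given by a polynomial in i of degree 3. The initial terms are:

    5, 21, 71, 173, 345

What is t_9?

2093

1st diffs: 16, 50, 102, 172.
2nd diffs: 34, 52, 70.
3rd diffs: 18, 18 (constant).
So t_i = 3i^3 - i^2 - 2i + 5.
Evaluating at i = 9 gives t_9 = 2093.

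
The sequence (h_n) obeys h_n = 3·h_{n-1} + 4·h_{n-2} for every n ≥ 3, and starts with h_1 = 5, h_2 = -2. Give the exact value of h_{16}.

644245090

h_3 = 14;  h_4 = 34;  h_5 = 158;  …;  h_{13} = 10066334;  h_{14} = 40265314;  h_{15} = 161061278;  h_{16} = 644245090.
(Characteristic roots are 4 and -1.)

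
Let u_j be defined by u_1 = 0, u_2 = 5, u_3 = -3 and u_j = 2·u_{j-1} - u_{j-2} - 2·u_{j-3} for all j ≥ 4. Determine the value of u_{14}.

u_4 = -11, u_5 = -29, u_6 = -41, …, u_{11} = 537, u_{12} = 301, u_{13} = -733, u_{14} = -2841.

-2841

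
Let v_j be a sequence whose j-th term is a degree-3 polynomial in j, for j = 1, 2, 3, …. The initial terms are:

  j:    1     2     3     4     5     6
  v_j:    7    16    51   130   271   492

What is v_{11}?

1st diffs: 9, 35, 79, 141, 221.
2nd diffs: 26, 44, 62, 80.
3rd diffs: 18, 18, 18 (constant).
Newton forward-difference form: v_j = 7 + 9·C(j-1,1) + 26·C(j-1,2) + 18·C(j-1,3).
At j = 11: j-1 = 10, so v_{11} = 7 + 90 + 1170 + 2160 = 3427.

3427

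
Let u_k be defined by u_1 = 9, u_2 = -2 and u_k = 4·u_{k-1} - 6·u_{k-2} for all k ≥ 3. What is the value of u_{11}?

83488

Applying the relation repeatedly:
u_3 = -62, u_4 = -236, u_5 = -572, u_6 = -872, u_7 = -56, u_8 = 5008, u_9 = 20368, u_{10} = 51424, u_{11} = 83488.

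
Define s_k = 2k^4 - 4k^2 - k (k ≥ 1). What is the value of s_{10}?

19590

s_{10} = 2·10^4 - 4·10^2 - 1·10 = 19590.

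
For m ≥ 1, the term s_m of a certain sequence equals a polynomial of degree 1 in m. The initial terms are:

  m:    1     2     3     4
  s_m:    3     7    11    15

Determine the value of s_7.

27

1st diffs: 4, 4, 4 (constant).
So s_m = 4m - 1.
Evaluating at m = 7 gives s_7 = 27.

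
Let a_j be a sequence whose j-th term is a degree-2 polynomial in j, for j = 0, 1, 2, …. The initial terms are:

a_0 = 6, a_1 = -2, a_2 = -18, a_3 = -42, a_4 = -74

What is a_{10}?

-434

1st diffs: -8, -16, -24, -32.
2nd diffs: -8, -8, -8 (constant).
Newton forward-difference form: a_j = 6 + (-8)·C(j,1) + (-8)·C(j,2).
At j = 10: j = 10, so a_{10} = 6 - 80 - 360 = -434.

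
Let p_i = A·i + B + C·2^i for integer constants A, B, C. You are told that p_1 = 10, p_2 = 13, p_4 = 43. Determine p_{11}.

6118

At i = 1, 2, 4: A + B + 2C = 10; 2A + B + 4C = 13; 4A + B + 16C = 43.
Subtracting the first from the second: A + 2C = 3.
Subtracting the second from the third: 2A + 12C = 30.
Solving: C = 3, A = -3, then B = 7.
Hence p_{11} = -3·11 + 7 + 3·2048 = 6118.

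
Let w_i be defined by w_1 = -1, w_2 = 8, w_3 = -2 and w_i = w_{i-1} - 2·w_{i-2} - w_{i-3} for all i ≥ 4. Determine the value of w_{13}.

1175

Iterate the recurrence:
w_4 = -17;  w_5 = -21;  w_6 = 15;  w_7 = 74;  w_8 = 65;  w_9 = -98;  w_{10} = -302;  w_{11} = -171;  w_{12} = 531;  w_{13} = 1175.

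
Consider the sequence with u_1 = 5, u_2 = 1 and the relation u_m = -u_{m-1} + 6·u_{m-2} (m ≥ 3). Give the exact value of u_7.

Compute successive terms:
u_3 = 29  u_4 = -23  u_5 = 197  u_6 = -335  u_7 = 1517.
(Characteristic roots are 2 and -3.)

1517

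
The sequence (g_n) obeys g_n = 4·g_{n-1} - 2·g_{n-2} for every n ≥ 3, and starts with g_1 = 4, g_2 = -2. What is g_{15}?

-44908544

g_3 = -16;  g_4 = -60;  g_5 = -208;  …;  g_{12} = -1128384;  g_{13} = -3852544;  g_{14} = -13153408;  g_{15} = -44908544.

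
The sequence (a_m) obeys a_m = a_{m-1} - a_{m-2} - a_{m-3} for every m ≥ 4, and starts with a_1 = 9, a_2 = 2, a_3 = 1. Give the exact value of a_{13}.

47

Step forward from the initial values:
a_4 = -10, a_5 = -13, a_6 = -4, a_7 = 19, a_8 = 36, a_9 = 21, a_{10} = -34, a_{11} = -91, a_{12} = -78, a_{13} = 47.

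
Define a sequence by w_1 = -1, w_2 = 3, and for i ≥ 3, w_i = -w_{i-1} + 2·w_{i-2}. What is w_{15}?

-21845

Iterate the recurrence:
w_3 = -5, w_4 = 11, w_5 = -21, …, w_{12} = 2731, w_{13} = -5461, w_{14} = 10923, w_{15} = -21845.
(Characteristic roots are 1 and -2.)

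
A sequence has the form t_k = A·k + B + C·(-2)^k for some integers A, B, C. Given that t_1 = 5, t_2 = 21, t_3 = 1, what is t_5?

-39

Write the equations: A + B - 2C = 5; 2A + B + 4C = 21; 3A + B - 8C = 1.
Subtracting the first from the second: A + 6C = 16.
Subtracting the second from the third: A - 12C = -20.
Solving: C = 2, A = 4, then B = 5.
Therefore t_5 = 20 + 5 + 2·(-32) = -39.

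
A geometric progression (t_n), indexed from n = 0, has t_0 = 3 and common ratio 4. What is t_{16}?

t_n = 3·4^(n-0).
t_{16} = 3·4^16 = 12884901888.

12884901888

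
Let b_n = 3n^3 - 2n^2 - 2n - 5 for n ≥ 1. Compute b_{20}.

b_{20} = 3·20^3 - 2·20^2 - 2·20 - 5 = 23155.

23155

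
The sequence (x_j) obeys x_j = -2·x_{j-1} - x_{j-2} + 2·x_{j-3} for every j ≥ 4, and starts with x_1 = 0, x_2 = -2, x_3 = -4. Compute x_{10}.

-266

Applying the relation repeatedly:
x_4 = 10; x_5 = -20; x_6 = 22; x_7 = -4; x_8 = -54; x_9 = 156; x_{10} = -266.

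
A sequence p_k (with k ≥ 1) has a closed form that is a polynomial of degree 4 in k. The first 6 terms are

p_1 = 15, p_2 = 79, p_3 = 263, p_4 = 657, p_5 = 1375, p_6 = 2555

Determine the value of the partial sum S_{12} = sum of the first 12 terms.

94362

1st diffs: 64, 184, 394, 718, 1180.
2nd diffs: 120, 210, 324, 462.
3rd diffs: 90, 114, 138.
4th diffs: 24, 24 (constant).
Newton forward-difference form: p_k = 15 + 64·C(k-1,1) + 120·C(k-1,2) + 90·C(k-1,3) + 24·C(k-1,4).
Continuing: …, 4359, 6973, 10607, 15495, …, p_{12} = 30089.
Summing k = 1..12 (12 terms) gives 94362.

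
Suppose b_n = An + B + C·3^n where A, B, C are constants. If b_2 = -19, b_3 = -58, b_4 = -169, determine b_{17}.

At n = 2, 3, 4: 2A + B + 9C = -19; 3A + B + 27C = -58; 4A + B + 81C = -169.
Subtracting the first from the second: A + 18C = -39.
Subtracting the second from the third: A + 54C = -111.
Solving: C = -2, A = -3, then B = 5.
Therefore b_{17} = -51 + 5 + (-2)·129140163 = -258280372.

-258280372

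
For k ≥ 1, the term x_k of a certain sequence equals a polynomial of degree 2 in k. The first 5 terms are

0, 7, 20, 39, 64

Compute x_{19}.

1044

1st diffs: 7, 13, 19, 25.
2nd diffs: 6, 6, 6 (constant).
Newton forward-difference form: x_k = 7·C(k-1,1) + 6·C(k-1,2).
At k = 19: k-1 = 18, so x_{19} = 126 + 918 = 1044.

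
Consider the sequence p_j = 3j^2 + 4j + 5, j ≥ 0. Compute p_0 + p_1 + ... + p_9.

1085

Over j = 0..9: Σj = 45, Σj² = 285.
Total = (3)·285 + (4)·45 + (5)·10 = 1085.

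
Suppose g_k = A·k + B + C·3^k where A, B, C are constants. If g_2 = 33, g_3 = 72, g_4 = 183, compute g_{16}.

At k = 2, 3, 4: 2A + B + 9C = 33; 3A + B + 27C = 72; 4A + B + 81C = 183.
Subtracting the first from the second: A + 18C = 39.
Subtracting the second from the third: A + 54C = 111.
Solving: C = 2, A = 3, then B = 9.
Therefore g_{16} = 48 + 9 + 2·43046721 = 86093499.

86093499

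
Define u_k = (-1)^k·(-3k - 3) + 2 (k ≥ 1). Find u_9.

(-1)^9 = -1; -3k - 3 at k=9 is -30; so u_9 = 32.

32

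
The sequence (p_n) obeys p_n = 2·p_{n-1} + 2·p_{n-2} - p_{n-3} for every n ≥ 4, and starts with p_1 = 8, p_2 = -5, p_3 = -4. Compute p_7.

Step forward from the initial values:
p_4 = -26, p_5 = -55, p_6 = -158, p_7 = -400.

-400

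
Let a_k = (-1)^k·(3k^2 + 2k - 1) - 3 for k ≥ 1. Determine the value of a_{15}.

-707

(-1)^15 = -1; 3k^2 + 2k - 1 at k=15 is 704; so a_{15} = -707.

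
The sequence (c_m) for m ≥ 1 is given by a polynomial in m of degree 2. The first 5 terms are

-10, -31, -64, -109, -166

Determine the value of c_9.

1st diffs: -21, -33, -45, -57.
2nd diffs: -12, -12, -12 (constant).
Newton forward-difference form: c_m = -10 + (-21)·C(m-1,1) + (-12)·C(m-1,2).
At m = 9: m-1 = 8, so c_9 = -10 - 168 - 336 = -514.

-514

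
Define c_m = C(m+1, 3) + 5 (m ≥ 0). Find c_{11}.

225

C(12, 3) = 220, so c_{11} = 225.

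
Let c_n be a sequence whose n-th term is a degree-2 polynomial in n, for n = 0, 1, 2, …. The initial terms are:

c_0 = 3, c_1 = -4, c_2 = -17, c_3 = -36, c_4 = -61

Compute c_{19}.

-1156

1st diffs: -7, -13, -19, -25.
2nd diffs: -6, -6, -6 (constant).
Newton forward-difference form: c_n = 3 + (-7)·C(n,1) + (-6)·C(n,2).
At n = 19: n = 19, so c_{19} = 3 - 133 - 1026 = -1156.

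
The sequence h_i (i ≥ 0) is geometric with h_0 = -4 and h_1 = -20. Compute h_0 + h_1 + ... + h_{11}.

-244140624

Common ratio r = 5.
h_i = (-4)·5^(i-0).
S = (-4)·(5^12 - 1)/(5 - 1) = (-4)·(244140625 - 1)/(4) = -244140624.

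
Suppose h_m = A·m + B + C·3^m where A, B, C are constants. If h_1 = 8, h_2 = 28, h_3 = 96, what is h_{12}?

2125716

Plug in m = 1, 2, 3: A + B + 3C = 8; 2A + B + 9C = 28; 3A + B + 27C = 96.
Subtracting the first from the second: A + 6C = 20.
Subtracting the second from the third: A + 18C = 68.
Solving: C = 4, A = -4, then B = 0.
Hence h_{12} = -4·12 + 0 + 4·531441 = 2125716.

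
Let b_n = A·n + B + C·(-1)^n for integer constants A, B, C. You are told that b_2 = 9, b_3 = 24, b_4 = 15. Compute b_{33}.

The three given values yield: 2A + B + C = 9; 3A + B - C = 24; 4A + B + C = 15.
Subtracting the first from the second: A - 2C = 15.
Subtracting the second from the third: A + 2C = -9.
Solving: C = -6, A = 3, then B = 9.
Hence b_{33} = 3·33 + 9 + (-6)·(-1) = 114.

114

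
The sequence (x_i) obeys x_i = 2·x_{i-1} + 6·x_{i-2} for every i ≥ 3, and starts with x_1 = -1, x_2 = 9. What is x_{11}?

576192

Compute successive terms:
x_3 = 12; x_4 = 78; x_5 = 228; x_6 = 924; x_7 = 3216; x_8 = 11976; x_9 = 43248; x_{10} = 158352; x_{11} = 576192.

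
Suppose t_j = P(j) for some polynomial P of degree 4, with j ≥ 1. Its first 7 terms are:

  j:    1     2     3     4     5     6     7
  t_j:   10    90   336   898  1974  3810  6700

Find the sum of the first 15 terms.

1st diffs: 80, 246, 562, 1076, 1836, 2890.
2nd diffs: 166, 316, 514, 760, 1054.
3rd diffs: 150, 198, 246, 294.
4th diffs: 48, 48, 48 (constant).
So t_j = 2j^4 + 5j^3 + 3j^2 + 6j - 6.
Continuing: …, 10986, 17058, 25354, 36360, …, t_{15} = 118884.
Summing j = 1..15 (15 terms) gives 432974.

432974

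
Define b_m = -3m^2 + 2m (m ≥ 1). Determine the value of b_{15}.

-645

b_{15} = -3·15^2 + 2·15 = -645.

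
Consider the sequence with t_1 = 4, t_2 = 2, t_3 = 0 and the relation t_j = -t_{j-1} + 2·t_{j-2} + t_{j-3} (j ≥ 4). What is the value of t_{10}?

196

t_4 = 8; t_5 = -6; t_6 = 22; t_7 = -26; t_8 = 64; t_9 = -94; t_{10} = 196.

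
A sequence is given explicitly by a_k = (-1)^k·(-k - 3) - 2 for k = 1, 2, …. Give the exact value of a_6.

(-1)^6 = 1; -k - 3 at k=6 is -9; so a_6 = -11.

-11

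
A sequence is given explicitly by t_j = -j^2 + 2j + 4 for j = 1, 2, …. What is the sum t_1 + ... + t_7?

Over j = 1..7: Σj = 28, Σj² = 140.
Total = (-1)·140 + (2)·28 + (4)·7 = -56.

-56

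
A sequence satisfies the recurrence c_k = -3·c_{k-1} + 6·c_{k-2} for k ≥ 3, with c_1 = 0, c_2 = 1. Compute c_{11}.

Iterate the recurrence:
c_3 = -3  c_4 = 15  c_5 = -63  c_6 = 279  c_7 = -1215  c_8 = 5319  c_9 = -23247  c_{10} = 101655  c_{11} = -444447.

-444447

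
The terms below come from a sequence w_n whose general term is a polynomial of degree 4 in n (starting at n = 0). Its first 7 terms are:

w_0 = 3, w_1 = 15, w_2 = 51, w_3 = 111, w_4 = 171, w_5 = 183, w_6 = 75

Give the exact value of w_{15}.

-30057

1st diffs: 12, 36, 60, 60, 12, -108.
2nd diffs: 24, 24, 0, -48, -120.
3rd diffs: 0, -24, -48, -72.
4th diffs: -24, -24, -24 (constant).
Newton forward-difference form: w_n = 3 + 12·C(n,1) + 24·C(n,2) + (-24)·C(n,4).
At n = 15: n = 15, so w_{15} = 3 + 180 + 2520 - 32760 = -30057.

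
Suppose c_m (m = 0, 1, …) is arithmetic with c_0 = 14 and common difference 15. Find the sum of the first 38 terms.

c_m = 14 + (m - 0)·15.
c_{37} = 569; S = 38·(14 + 569)/2 = 11077.

11077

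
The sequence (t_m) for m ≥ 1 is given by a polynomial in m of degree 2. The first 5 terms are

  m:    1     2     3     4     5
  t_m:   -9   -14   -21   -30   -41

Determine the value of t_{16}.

-294

1st diffs: -5, -7, -9, -11.
2nd diffs: -2, -2, -2 (constant).
So t_m = -m^2 - 2m - 6.
Evaluating at m = 16 gives t_{16} = -294.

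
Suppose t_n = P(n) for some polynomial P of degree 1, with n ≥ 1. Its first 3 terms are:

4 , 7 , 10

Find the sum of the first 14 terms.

329

1st diffs: 3, 3 (constant).
So t_n = 3n + 1.
Continuing: …, 13, 16, 19, 22, …, t_{14} = 43.
Summing n = 1..14 (14 terms) gives 329.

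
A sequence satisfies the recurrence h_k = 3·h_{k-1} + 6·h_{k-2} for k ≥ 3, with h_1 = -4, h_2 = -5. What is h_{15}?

Step forward from the initial values:
h_3 = -39  h_4 = -147  h_5 = -675  …  h_{12} = -20383083  h_{13} = -89120979  h_{14} = -389661435  h_{15} = -1703710179.

-1703710179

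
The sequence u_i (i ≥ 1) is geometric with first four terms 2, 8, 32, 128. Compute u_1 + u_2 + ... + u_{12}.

11184810

Common ratio r = 4.
u_i = 2·4^(i-1).
S = 2·(4^12 - 1)/(4 - 1) = 2·(16777216 - 1)/(3) = 11184810.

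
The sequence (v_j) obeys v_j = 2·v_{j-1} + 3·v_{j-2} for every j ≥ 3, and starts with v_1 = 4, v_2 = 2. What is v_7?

1096

Applying the relation repeatedly:
v_3 = 16; v_4 = 38; v_5 = 124; v_6 = 362; v_7 = 1096.
(Characteristic roots are 3 and -1.)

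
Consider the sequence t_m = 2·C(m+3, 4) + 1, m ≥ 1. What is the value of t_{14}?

4761

C(17, 4) = 2380, so t_{14} = 4761.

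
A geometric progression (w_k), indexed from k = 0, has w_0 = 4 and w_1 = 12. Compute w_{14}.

Common ratio r = 3.
w_k = 4·3^(k-0).
w_{14} = 4·3^14 = 19131876.

19131876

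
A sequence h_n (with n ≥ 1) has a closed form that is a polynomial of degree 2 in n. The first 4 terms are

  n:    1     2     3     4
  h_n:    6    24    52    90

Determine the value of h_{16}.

1st diffs: 18, 28, 38.
2nd diffs: 10, 10 (constant).
Newton forward-difference form: h_n = 6 + 18·C(n-1,1) + 10·C(n-1,2).
At n = 16: n-1 = 15, so h_{16} = 6 + 270 + 1050 = 1326.

1326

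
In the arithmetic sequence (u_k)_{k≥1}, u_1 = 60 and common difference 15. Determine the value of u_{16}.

u_k = 60 + (k - 1)·15.
u_{16} = 60 + 15·15 = 285.

285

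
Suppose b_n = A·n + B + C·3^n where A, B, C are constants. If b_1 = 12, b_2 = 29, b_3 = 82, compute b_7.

6558

The three given values yield: A + B + 3C = 12; 2A + B + 9C = 29; 3A + B + 27C = 82.
Subtracting the first from the second: A + 6C = 17.
Subtracting the second from the third: A + 18C = 53.
Solving: C = 3, A = -1, then B = 4.
Hence b_7 = -1·7 + 4 + 3·2187 = 6558.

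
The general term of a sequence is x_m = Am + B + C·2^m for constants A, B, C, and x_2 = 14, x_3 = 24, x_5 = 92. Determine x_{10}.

Plug in m = 2, 3, 5: 2A + B + 4C = 14; 3A + B + 8C = 24; 5A + B + 32C = 92.
Subtracting the first from the second: A + 4C = 10.
Subtracting the second from the third: 2A + 24C = 68.
Solving: C = 3, A = -2, then B = 6.
So x_m = -2·m + 6 + 3·2^m; at m=10 this is 3058.

3058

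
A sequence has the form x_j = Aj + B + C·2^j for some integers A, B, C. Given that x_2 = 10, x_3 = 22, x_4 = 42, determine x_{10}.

2082

At j = 2, 3, 4: 2A + B + 4C = 10; 3A + B + 8C = 22; 4A + B + 16C = 42.
Subtracting the first from the second: A + 4C = 12.
Subtracting the second from the third: A + 8C = 20.
Solving: C = 2, A = 4, then B = -6.
Therefore x_{10} = 40 + (-6) + 2·1024 = 2082.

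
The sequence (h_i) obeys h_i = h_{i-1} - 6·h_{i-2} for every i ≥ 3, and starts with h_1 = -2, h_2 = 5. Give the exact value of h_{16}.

1792427

Applying the relation repeatedly:
h_3 = 17;  h_4 = -13;  h_5 = -115;  …;  h_{13} = -67;  h_{14} = -358405;  h_{15} = -358003;  h_{16} = 1792427.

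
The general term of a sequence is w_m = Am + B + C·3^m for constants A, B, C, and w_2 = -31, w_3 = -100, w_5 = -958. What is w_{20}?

-13947137545

At m = 2, 3, 5: 2A + B + 9C = -31; 3A + B + 27C = -100; 5A + B + 243C = -958.
Subtracting the first from the second: A + 18C = -69.
Subtracting the second from the third: 2A + 216C = -858.
Solving: C = -4, A = 3, then B = -1.
So w_m = 3·m + (-1) + (-4)·3^m; at m=20 this is -13947137545.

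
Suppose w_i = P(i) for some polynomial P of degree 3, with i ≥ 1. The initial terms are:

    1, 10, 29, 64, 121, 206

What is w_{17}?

4705

1st diffs: 9, 19, 35, 57, 85.
2nd diffs: 10, 16, 22, 28.
3rd diffs: 6, 6, 6 (constant).
Newton forward-difference form: w_i = 1 + 9·C(i-1,1) + 10·C(i-1,2) + 6·C(i-1,3).
At i = 17: i-1 = 16, so w_{17} = 1 + 144 + 1200 + 3360 = 4705.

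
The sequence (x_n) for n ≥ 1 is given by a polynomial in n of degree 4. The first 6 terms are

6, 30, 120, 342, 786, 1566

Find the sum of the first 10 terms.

1st diffs: 24, 90, 222, 444, 780.
2nd diffs: 66, 132, 222, 336.
3rd diffs: 66, 90, 114.
4th diffs: 24, 24 (constant).
Newton forward-difference form: x_n = 6 + 24·C(n-1,1) + 66·C(n-1,2) + 66·C(n-1,3) + 24·C(n-1,4).
Continuing: 2820, 4710, 7422, 11166.
Summing n = 1..10 (10 terms) gives 28968.

28968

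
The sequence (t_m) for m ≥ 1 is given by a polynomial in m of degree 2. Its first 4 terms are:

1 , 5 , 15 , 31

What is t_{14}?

521

1st diffs: 4, 10, 16.
2nd diffs: 6, 6 (constant).
So t_m = 3m^2 - 5m + 3.
Evaluating at m = 14 gives t_{14} = 521.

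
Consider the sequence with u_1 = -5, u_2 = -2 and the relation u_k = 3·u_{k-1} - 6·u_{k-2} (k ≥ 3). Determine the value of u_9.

-324

Iterate the recurrence:
u_3 = 24;  u_4 = 84;  u_5 = 108;  u_6 = -180;  u_7 = -1188;  u_8 = -2484;  u_9 = -324.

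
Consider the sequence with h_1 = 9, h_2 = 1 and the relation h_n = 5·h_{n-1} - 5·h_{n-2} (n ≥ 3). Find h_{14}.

-93109375

Step forward from the initial values:
h_3 = -40; h_4 = -205; h_5 = -825; …; h_{11} = -1965625; h_{12} = -7112500; h_{13} = -25734375; h_{14} = -93109375.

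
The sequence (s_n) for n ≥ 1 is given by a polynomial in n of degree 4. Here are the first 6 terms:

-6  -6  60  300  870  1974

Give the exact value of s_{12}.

37284

1st diffs: 0, 66, 240, 570, 1104.
2nd diffs: 66, 174, 330, 534.
3rd diffs: 108, 156, 204.
4th diffs: 48, 48 (constant).
So s_n = 2n^4 - 2n^3 - 5n^2 - n.
Evaluating at n = 12 gives s_{12} = 37284.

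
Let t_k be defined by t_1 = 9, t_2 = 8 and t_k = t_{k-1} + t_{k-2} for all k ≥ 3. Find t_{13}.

1953

t_3 = 17; t_4 = 25; t_5 = 42; …; t_{10} = 461; t_{11} = 746; t_{12} = 1207; t_{13} = 1953.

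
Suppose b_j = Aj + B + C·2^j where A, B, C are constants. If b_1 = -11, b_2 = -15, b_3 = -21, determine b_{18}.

-262187

The three given values yield: A + B + 2C = -11; 2A + B + 4C = -15; 3A + B + 8C = -21.
Subtracting the first from the second: A + 2C = -4.
Subtracting the second from the third: A + 4C = -6.
Solving: C = -1, A = -2, then B = -7.
Hence b_{18} = -2·18 + (-7) + (-1)·262144 = -262187.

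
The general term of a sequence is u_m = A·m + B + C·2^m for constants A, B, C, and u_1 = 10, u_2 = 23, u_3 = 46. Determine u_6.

Write the equations: A + B + 2C = 10; 2A + B + 4C = 23; 3A + B + 8C = 46.
Subtracting the first from the second: A + 2C = 13.
Subtracting the second from the third: A + 4C = 23.
Solving: C = 5, A = 3, then B = -3.
Hence u_6 = 3·6 + (-3) + 5·64 = 335.

335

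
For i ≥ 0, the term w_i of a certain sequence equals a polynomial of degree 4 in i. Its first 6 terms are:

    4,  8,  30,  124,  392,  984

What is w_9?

11272

1st diffs: 4, 22, 94, 268, 592.
2nd diffs: 18, 72, 174, 324.
3rd diffs: 54, 102, 150.
4th diffs: 48, 48 (constant).
Newton forward-difference form: w_i = 4 + 4·C(i,1) + 18·C(i,2) + 54·C(i,3) + 48·C(i,4).
At i = 9: i = 9, so w_9 = 4 + 36 + 648 + 4536 + 6048 = 11272.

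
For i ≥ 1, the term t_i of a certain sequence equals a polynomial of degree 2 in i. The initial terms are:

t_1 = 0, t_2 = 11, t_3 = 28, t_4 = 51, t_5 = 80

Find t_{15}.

700

1st diffs: 11, 17, 23, 29.
2nd diffs: 6, 6, 6 (constant).
Newton forward-difference form: t_i = 11·C(i-1,1) + 6·C(i-1,2).
At i = 15: i-1 = 14, so t_{15} = 154 + 546 = 700.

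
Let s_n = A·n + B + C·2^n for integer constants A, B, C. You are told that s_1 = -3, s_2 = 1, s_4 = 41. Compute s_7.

Write the equations: A + B + 2C = -3; 2A + B + 4C = 1; 4A + B + 16C = 41.
Subtracting the first from the second: A + 2C = 4.
Subtracting the second from the third: 2A + 12C = 40.
Solving: C = 4, A = -4, then B = -7.
Hence s_7 = -4·7 + (-7) + 4·128 = 477.

477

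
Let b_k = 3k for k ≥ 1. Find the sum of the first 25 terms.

Over k = 1..25: Σk = 325.
Total = (3)·325 = 975.

975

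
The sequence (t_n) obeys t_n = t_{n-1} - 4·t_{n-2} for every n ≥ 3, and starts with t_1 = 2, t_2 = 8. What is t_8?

t_3 = 0, t_4 = -32, t_5 = -32, t_6 = 96, t_7 = 224, t_8 = -160.

-160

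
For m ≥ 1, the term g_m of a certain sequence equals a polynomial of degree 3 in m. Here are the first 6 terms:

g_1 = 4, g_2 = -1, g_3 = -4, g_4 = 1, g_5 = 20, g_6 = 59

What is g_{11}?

764

1st diffs: -5, -3, 5, 19, 39.
2nd diffs: 2, 8, 14, 20.
3rd diffs: 6, 6, 6 (constant).
So g_m = m^3 - 5m^2 + 3m + 5.
Evaluating at m = 11 gives g_{11} = 764.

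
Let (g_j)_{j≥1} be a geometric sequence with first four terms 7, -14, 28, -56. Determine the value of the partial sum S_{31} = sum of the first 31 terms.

Common ratio r = -2.
g_j = 7·(-2)^(j-1).
S = 7·((-2)^31 - 1)/(-2 - 1) = 7·(-2147483648 - 1)/(-3) = 5010795181.

5010795181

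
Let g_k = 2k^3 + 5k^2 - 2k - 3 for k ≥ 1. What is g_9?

g_9 = 2·9^3 + 5·9^2 - 2·9 - 3 = 1842.

1842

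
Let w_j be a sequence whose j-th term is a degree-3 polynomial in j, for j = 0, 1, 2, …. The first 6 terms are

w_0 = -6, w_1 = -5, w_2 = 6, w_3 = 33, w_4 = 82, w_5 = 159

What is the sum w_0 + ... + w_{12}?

7150

1st diffs: 1, 11, 27, 49, 77.
2nd diffs: 10, 16, 22, 28.
3rd diffs: 6, 6, 6 (constant).
Newton forward-difference form: w_j = -6 + 1·C(j,1) + 10·C(j,2) + 6·C(j,3).
Continuing: …, 270, 421, 618, 867, …, w_{12} = 1986.
Summing j = 0..12 (13 terms) gives 7150.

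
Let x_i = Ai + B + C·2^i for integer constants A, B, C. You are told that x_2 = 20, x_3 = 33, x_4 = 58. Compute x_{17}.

Write the equations: 2A + B + 4C = 20; 3A + B + 8C = 33; 4A + B + 16C = 58.
Subtracting the first from the second: A + 4C = 13.
Subtracting the second from the third: A + 8C = 25.
Solving: C = 3, A = 1, then B = 6.
Hence x_{17} = 1·17 + 6 + 3·131072 = 393239.

393239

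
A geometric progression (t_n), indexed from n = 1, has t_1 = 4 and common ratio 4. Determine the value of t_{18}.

68719476736

t_n = 4·4^(n-1).
t_{18} = 4·4^17 = 68719476736.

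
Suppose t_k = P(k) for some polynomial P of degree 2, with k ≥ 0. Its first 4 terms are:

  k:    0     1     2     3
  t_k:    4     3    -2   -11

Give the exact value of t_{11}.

1st diffs: -1, -5, -9.
2nd diffs: -4, -4 (constant).
So t_k = -2k^2 + k + 4.
Evaluating at k = 11 gives t_{11} = -227.

-227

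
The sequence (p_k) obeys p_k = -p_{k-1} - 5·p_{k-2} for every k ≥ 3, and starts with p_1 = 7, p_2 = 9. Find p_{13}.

Applying the relation repeatedly:
p_3 = -44;  p_4 = -1;  p_5 = 221;  …;  p_{10} = -12321;  p_{11} = -59;  p_{12} = 61664;  p_{13} = -61369.

-61369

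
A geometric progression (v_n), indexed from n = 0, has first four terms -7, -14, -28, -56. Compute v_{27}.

-939524096

Common ratio r = 2.
v_n = (-7)·2^(n-0).
v_{27} = (-7)·2^27 = -939524096.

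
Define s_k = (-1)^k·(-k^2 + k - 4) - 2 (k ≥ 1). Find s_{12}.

(-1)^12 = 1; -k^2 + k - 4 at k=12 is -136; so s_{12} = -138.

-138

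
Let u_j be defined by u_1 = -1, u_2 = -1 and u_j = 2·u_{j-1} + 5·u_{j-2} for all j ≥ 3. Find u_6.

Applying the relation repeatedly:
u_3 = -7;  u_4 = -19;  u_5 = -73;  u_6 = -241.

-241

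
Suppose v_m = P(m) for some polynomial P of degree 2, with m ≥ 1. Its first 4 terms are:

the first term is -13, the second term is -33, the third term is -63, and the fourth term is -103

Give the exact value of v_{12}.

-783

1st diffs: -20, -30, -40.
2nd diffs: -10, -10 (constant).
Newton forward-difference form: v_m = -13 + (-20)·C(m-1,1) + (-10)·C(m-1,2).
At m = 12: m-1 = 11, so v_{12} = -13 - 220 - 550 = -783.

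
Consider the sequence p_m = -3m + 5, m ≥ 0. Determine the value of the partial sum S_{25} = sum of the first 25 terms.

-775

Over m = 0..24: Σm = 300.
Total = (-3)·300 + (5)·25 = -775.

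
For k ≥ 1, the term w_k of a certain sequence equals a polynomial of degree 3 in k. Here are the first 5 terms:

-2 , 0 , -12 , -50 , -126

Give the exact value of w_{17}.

1st diffs: 2, -12, -38, -76.
2nd diffs: -14, -26, -38.
3rd diffs: -12, -12 (constant).
So w_k = -2k^3 + 5k^2 + k - 6.
Evaluating at k = 17 gives w_{17} = -8370.

-8370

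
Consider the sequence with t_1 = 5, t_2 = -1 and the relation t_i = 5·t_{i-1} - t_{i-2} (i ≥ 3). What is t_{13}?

-65268715

Applying the relation repeatedly:
t_3 = -10; t_4 = -49; t_5 = -235; …; t_{10} = -593401; t_{11} = -2843155; t_{12} = -13622374; t_{13} = -65268715.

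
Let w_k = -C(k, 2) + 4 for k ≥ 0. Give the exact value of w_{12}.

C(12, 2) = 66, so w_{12} = -62.

-62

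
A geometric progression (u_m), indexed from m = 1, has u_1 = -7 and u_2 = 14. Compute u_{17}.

Common ratio r = -2.
u_m = (-7)·(-2)^(m-1).
u_{17} = (-7)·(-2)^16 = -458752.

-458752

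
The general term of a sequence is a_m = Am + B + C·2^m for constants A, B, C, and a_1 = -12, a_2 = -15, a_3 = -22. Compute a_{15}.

Plug in m = 1, 2, 3: A + B + 2C = -12; 2A + B + 4C = -15; 3A + B + 8C = -22.
Subtracting the first from the second: A + 2C = -3.
Subtracting the second from the third: A + 4C = -7.
Solving: C = -2, A = 1, then B = -9.
Therefore a_{15} = 15 + (-9) + (-2)·32768 = -65530.

-65530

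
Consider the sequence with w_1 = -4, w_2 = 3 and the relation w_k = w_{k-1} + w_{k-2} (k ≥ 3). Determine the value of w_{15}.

199

Step forward from the initial values:
w_3 = -1;  w_4 = 2;  w_5 = 1;  …;  w_{12} = 47;  w_{13} = 76;  w_{14} = 123;  w_{15} = 199.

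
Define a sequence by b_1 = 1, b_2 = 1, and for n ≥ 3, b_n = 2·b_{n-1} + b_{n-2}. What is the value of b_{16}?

Step forward from the initial values:
b_3 = 3; b_4 = 7; b_5 = 17; …; b_{13} = 19601; b_{14} = 47321; b_{15} = 114243; b_{16} = 275807.

275807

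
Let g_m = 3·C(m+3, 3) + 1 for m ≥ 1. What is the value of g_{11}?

1093

C(14, 3) = 364, so g_{11} = 1093.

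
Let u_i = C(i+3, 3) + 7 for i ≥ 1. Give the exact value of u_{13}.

567

C(16, 3) = 560, so u_{13} = 567.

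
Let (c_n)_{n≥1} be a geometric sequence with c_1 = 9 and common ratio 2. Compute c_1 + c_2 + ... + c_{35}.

c_n = 9·2^(n-1).
S = 9·(2^35 - 1)/(2 - 1) = 9·(34359738368 - 1)/(1) = 309237645303.

309237645303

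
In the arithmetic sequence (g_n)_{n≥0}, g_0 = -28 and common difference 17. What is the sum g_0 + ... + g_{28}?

g_n = -28 + (n - 0)·17.
g_{28} = 448; S = 29·(-28 + 448)/2 = 6090.

6090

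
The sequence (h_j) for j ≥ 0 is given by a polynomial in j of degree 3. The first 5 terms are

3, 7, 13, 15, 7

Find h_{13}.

1st diffs: 4, 6, 2, -8.
2nd diffs: 2, -4, -10.
3rd diffs: -6, -6 (constant).
Newton forward-difference form: h_j = 3 + 4·C(j,1) + 2·C(j,2) + (-6)·C(j,3).
At j = 13: j = 13, so h_{13} = 3 + 52 + 156 - 1716 = -1505.

-1505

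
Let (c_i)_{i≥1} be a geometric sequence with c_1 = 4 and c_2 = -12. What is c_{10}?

Common ratio r = -3.
c_i = 4·(-3)^(i-1).
c_{10} = 4·(-3)^9 = -78732.

-78732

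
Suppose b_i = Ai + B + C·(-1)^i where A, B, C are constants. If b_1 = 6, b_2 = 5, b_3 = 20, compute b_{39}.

The three given values yield: A + B - C = 6; 2A + B + C = 5; 3A + B - C = 20.
Subtracting the first from the second: A + 2C = -1.
Subtracting the second from the third: A - 2C = 15.
Solving: C = -4, A = 7, then B = -5.
So b_i = 7·i + (-5) + (-4)·(-1)^i; at i=39 this is 272.

272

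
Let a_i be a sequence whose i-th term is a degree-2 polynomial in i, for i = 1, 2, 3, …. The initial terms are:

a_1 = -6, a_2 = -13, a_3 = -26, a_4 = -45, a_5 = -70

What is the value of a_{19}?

1st diffs: -7, -13, -19, -25.
2nd diffs: -6, -6, -6 (constant).
So a_i = -3i^2 + 2i - 5.
Evaluating at i = 19 gives a_{19} = -1050.

-1050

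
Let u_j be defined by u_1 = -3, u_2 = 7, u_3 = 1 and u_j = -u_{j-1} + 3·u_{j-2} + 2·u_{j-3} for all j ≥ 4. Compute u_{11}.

Iterate the recurrence:
u_4 = 14;  u_5 = 3;  u_6 = 41;  u_7 = -4;  u_8 = 133;  u_9 = -63;  u_{10} = 454;  u_{11} = -377.

-377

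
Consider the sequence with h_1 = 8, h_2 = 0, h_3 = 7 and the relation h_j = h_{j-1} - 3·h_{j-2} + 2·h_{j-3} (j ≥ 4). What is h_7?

h_4 = 23;  h_5 = 2;  h_6 = -53;  h_7 = -13.

-13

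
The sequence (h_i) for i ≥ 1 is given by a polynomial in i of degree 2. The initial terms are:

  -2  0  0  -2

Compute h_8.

-30

1st diffs: 2, 0, -2.
2nd diffs: -2, -2 (constant).
So h_i = -i^2 + 5i - 6.
Evaluating at i = 8 gives h_8 = -30.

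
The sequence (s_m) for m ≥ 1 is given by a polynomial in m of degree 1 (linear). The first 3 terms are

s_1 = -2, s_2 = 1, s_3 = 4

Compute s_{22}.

1st diffs: 3, 3 (constant).
So s_m = 3m - 5.
Evaluating at m = 22 gives s_{22} = 61.

61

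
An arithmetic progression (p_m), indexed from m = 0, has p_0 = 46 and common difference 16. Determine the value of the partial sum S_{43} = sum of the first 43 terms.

16426

p_m = 46 + (m - 0)·16.
p_{42} = 718; S = 43·(46 + 718)/2 = 16426.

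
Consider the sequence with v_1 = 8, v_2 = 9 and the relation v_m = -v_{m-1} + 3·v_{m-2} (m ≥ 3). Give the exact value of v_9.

Step forward from the initial values:
v_3 = 15; v_4 = 12; v_5 = 33; v_6 = 3; v_7 = 96; v_8 = -87; v_9 = 375.

375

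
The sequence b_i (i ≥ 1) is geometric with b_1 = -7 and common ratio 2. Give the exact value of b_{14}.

b_i = (-7)·2^(i-1).
b_{14} = (-7)·2^13 = -57344.

-57344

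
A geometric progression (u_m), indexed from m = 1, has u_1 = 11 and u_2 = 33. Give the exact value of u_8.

Common ratio r = 3.
u_m = 11·3^(m-1).
u_8 = 11·3^7 = 24057.

24057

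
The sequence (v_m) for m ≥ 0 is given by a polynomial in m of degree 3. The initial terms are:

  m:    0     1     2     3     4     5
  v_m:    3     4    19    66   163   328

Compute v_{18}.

16851

1st diffs: 1, 15, 47, 97, 165.
2nd diffs: 14, 32, 50, 68.
3rd diffs: 18, 18, 18 (constant).
So v_m = 3m^3 - 2m^2 + 3.
Evaluating at m = 18 gives v_{18} = 16851.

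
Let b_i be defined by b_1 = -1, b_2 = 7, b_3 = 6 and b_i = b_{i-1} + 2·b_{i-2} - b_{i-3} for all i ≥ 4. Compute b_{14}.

6247

Iterate the recurrence:
b_4 = 21; b_5 = 26; b_6 = 62; …; b_{11} = 1043; b_{12} = 1936; b_{13} = 3418; b_{14} = 6247.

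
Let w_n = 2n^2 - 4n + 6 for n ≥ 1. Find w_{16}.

454

w_{16} = 2·16^2 - 4·16 + 6 = 454.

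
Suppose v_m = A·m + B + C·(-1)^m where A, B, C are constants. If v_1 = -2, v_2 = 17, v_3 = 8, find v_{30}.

The three given values yield: A + B - C = -2; 2A + B + C = 17; 3A + B - C = 8.
Subtracting the first from the second: A + 2C = 19.
Subtracting the second from the third: A - 2C = -9.
Solving: C = 7, A = 5, then B = 0.
Therefore v_{30} = 150 + 0 + 7·1 = 157.

157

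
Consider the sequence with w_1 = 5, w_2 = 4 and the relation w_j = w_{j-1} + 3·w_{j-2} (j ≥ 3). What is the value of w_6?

181

w_3 = 19  w_4 = 31  w_5 = 88  w_6 = 181.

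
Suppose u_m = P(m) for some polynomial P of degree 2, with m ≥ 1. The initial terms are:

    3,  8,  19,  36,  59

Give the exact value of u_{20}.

1st diffs: 5, 11, 17, 23.
2nd diffs: 6, 6, 6 (constant).
Newton forward-difference form: u_m = 3 + 5·C(m-1,1) + 6·C(m-1,2).
At m = 20: m-1 = 19, so u_{20} = 3 + 95 + 1026 = 1124.

1124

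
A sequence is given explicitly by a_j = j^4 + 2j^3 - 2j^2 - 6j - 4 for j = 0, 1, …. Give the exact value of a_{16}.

a_{16} = 1·16^4 + 2·16^3 - 2·16^2 - 6·16 - 4 = 73116.

73116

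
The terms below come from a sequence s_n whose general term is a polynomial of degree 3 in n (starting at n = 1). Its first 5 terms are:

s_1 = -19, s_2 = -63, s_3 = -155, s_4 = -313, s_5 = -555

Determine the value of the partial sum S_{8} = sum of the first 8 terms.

1st diffs: -44, -92, -158, -242.
2nd diffs: -48, -66, -84.
3rd diffs: -18, -18 (constant).
Newton forward-difference form: s_n = -19 + (-44)·C(n-1,1) + (-48)·C(n-1,2) + (-18)·C(n-1,3).
Continuing: -899, -1363, -1965.
Summing n = 1..8 (8 terms) gives -5332.

-5332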